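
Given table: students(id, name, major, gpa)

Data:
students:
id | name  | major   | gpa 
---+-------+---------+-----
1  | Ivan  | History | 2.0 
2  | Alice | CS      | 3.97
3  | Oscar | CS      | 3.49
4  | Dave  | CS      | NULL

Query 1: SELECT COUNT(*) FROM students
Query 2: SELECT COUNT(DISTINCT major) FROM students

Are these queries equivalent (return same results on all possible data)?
No, not equivalent

Query 1 returns: [(4,)]
Query 2 returns: [(2,)]

Reason: COUNT(*) counts rows, COUNT(DISTINCT major) counts unique majors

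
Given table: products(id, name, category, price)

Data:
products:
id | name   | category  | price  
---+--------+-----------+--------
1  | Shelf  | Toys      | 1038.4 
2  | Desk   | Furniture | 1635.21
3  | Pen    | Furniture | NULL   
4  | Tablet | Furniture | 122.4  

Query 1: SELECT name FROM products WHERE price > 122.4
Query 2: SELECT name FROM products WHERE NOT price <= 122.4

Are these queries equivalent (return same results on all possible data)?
Yes, equivalent

Both queries return: [('Desk',), ('Shelf',)]

Reason: Both filter price > 122.4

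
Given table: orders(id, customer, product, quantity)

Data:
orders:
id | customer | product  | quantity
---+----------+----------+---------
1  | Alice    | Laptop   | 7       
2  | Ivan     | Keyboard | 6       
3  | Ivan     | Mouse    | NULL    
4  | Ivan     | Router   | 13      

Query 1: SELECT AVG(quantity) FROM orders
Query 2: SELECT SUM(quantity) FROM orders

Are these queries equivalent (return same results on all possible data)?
No, not equivalent

Query 1 returns: [(8.666666666666666,)]
Query 2 returns: [(26,)]

Reason: AVG vs SUM give different aggregate values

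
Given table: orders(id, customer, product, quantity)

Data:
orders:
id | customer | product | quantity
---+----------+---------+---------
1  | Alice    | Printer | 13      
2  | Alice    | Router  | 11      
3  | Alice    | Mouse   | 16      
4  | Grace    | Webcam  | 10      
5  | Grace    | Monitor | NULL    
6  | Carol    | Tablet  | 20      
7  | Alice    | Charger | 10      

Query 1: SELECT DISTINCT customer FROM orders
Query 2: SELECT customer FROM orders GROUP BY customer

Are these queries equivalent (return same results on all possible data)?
Yes, equivalent

Both queries return: [('Alice',), ('Carol',), ('Grace',)]

Reason: Both get unique customers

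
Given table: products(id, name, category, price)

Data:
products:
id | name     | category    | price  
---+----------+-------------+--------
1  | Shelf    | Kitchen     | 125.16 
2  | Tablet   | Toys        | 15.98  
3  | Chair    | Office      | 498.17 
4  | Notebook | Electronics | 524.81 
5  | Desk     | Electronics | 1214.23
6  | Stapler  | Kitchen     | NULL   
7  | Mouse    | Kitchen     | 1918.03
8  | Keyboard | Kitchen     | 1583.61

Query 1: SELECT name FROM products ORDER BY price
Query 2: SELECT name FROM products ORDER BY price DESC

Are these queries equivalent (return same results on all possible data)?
No, not equivalent

Query 1 returns: [('Stapler',), ('Tablet',), ('Shelf',), ('Chair',), ('Notebook',), ('Desk',), ('Keyboard',), ('Mouse',)]
Query 2 returns: [('Mouse',), ('Keyboard',), ('Desk',), ('Notebook',), ('Chair',), ('Shelf',), ('Tablet',), ('Stapler',)]

Reason: ASC vs DESC gives opposite ordering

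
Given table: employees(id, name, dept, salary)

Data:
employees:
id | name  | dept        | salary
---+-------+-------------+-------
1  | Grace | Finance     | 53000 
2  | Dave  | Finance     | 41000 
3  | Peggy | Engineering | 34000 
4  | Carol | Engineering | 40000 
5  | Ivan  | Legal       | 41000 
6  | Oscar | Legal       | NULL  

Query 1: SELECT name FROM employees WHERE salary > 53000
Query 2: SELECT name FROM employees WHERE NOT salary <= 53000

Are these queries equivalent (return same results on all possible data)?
Yes, equivalent

Both queries return: []

Reason: Both filter salary > 53000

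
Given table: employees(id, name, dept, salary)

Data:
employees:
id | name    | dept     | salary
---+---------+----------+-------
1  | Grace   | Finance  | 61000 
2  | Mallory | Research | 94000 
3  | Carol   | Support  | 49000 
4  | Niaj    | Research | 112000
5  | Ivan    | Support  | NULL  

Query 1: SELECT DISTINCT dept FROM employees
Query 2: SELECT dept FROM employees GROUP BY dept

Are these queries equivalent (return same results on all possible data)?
Yes, equivalent

Both queries return: [('Finance',), ('Research',), ('Support',)]

Reason: Both get unique depts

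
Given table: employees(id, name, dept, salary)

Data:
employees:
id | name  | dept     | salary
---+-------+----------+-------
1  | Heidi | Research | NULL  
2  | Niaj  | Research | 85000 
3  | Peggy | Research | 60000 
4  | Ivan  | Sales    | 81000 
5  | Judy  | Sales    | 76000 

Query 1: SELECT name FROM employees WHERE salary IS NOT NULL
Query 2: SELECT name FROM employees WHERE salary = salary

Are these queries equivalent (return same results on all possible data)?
Yes, equivalent

Both queries return: [('Ivan',), ('Judy',), ('Niaj',), ('Peggy',)]

Reason: IS NOT NULL vs self-equality (both exclude NULLs)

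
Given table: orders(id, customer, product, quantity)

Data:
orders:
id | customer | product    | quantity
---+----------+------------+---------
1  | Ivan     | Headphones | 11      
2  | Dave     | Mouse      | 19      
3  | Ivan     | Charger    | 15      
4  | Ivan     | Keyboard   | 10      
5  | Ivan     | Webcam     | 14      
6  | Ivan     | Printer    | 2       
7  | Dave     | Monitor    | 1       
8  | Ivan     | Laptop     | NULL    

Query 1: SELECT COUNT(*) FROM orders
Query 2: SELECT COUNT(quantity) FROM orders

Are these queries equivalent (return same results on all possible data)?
No, not equivalent

Query 1 returns: [(8,)]
Query 2 returns: [(7,)]

Reason: COUNT(*) includes NULLs, COUNT(column) excludes them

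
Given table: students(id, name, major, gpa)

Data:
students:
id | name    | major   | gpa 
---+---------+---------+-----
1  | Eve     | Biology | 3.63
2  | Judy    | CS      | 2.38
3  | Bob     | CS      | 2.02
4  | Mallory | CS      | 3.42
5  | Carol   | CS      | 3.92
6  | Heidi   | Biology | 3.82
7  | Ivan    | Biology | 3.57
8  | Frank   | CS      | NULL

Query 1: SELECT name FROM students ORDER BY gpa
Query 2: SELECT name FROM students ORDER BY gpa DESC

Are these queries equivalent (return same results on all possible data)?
No, not equivalent

Query 1 returns: [('Frank',), ('Bob',), ('Judy',), ('Mallory',), ('Ivan',), ('Eve',), ('Heidi',), ('Carol',)]
Query 2 returns: [('Carol',), ('Heidi',), ('Eve',), ('Ivan',), ('Mallory',), ('Judy',), ('Bob',), ('Frank',)]

Reason: ASC vs DESC gives opposite ordering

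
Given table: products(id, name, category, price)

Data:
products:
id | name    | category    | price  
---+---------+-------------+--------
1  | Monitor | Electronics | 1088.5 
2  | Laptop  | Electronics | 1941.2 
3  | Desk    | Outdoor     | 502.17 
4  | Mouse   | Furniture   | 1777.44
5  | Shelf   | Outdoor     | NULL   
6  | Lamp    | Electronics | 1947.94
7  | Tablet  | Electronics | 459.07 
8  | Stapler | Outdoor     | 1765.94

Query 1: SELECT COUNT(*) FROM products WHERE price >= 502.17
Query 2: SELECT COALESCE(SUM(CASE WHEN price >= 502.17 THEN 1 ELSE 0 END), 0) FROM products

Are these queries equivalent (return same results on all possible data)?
Yes, equivalent

Both queries return: [(6,)]

Reason: COUNT with WHERE vs conditional SUM (COALESCE handles empty-table NULL)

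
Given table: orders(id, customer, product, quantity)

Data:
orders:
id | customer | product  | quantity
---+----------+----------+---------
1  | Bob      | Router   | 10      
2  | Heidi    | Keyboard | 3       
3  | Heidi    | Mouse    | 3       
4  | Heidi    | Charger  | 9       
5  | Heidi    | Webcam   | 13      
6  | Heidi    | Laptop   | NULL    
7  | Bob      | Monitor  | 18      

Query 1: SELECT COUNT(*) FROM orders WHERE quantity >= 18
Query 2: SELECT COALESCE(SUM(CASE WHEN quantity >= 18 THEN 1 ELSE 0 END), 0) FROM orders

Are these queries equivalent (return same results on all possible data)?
Yes, equivalent

Both queries return: [(1,)]

Reason: COUNT with WHERE vs conditional SUM (COALESCE handles empty-table NULL)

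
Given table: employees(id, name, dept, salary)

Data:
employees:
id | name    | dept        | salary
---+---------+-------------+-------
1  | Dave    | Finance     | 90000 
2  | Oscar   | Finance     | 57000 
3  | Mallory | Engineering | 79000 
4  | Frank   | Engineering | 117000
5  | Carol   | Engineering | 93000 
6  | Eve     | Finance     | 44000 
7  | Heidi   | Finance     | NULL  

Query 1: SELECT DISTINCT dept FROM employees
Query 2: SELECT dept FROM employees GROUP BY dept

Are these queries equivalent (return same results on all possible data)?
Yes, equivalent

Both queries return: [('Engineering',), ('Finance',)]

Reason: Both get unique depts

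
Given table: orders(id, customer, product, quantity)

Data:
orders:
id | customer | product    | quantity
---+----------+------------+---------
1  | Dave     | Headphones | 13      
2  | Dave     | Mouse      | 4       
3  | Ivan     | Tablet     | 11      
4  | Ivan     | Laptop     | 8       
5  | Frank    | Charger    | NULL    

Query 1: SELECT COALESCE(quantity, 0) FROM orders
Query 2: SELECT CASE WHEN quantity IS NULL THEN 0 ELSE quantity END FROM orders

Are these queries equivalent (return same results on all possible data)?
Yes, equivalent

Both queries return: [(0,), (4,), (8,), (11,), (13,)]

Reason: COALESCE vs CASE for NULL handling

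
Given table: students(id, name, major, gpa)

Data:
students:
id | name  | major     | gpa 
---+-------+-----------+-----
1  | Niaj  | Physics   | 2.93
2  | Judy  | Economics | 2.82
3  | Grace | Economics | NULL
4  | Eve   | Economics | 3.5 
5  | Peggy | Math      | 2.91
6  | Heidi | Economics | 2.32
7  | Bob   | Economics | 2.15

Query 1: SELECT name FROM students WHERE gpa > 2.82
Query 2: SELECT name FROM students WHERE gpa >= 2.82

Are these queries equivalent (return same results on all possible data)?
No, not equivalent

Query 1 returns: [('Niaj',), ('Eve',), ('Peggy',)]
Query 2 returns: [('Niaj',), ('Judy',), ('Eve',), ('Peggy',)]

Reason: > vs >= gives different results when gpa = 2.82 exists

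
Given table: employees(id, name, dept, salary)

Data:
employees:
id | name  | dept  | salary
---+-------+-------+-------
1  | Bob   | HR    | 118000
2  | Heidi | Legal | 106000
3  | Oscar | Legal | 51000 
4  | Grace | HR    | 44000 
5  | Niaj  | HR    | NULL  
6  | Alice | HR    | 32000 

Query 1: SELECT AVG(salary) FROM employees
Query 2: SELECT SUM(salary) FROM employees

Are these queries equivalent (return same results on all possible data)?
No, not equivalent

Query 1 returns: [(70200.0,)]
Query 2 returns: [(351000,)]

Reason: AVG vs SUM give different aggregate values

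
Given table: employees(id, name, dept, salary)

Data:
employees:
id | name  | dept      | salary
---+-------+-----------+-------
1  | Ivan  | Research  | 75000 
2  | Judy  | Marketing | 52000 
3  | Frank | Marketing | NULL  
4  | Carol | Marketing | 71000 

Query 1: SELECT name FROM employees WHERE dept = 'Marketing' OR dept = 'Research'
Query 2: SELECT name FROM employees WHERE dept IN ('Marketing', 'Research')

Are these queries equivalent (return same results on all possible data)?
Yes, equivalent

Both queries return: [('Carol',), ('Frank',), ('Ivan',), ('Judy',)]

Reason: OR vs IN are equivalent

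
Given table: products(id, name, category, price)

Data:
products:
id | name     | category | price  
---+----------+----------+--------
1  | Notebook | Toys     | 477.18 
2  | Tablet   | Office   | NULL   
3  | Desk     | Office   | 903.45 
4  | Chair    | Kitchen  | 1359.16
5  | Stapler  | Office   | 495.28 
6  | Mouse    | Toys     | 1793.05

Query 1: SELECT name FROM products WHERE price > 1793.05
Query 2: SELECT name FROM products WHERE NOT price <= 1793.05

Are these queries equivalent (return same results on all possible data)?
Yes, equivalent

Both queries return: []

Reason: Both filter price > 1793.05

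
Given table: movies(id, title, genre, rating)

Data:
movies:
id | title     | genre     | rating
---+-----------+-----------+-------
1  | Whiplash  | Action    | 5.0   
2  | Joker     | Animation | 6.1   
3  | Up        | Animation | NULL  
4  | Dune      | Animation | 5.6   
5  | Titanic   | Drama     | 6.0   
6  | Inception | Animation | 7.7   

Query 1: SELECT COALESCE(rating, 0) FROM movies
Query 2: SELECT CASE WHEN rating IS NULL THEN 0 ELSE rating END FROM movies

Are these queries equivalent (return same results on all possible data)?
Yes, equivalent

Both queries return: [(0,), (5.0,), (5.6,), (6.0,), (6.1,), (7.7,)]

Reason: COALESCE vs CASE for NULL handling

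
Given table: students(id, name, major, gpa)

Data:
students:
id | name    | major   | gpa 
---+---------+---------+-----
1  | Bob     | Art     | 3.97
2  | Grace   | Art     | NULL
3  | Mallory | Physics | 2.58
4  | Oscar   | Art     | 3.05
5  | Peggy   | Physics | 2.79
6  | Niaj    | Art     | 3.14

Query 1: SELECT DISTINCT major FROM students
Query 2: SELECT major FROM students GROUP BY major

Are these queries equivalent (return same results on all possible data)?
Yes, equivalent

Both queries return: [('Art',), ('Physics',)]

Reason: Both get unique majors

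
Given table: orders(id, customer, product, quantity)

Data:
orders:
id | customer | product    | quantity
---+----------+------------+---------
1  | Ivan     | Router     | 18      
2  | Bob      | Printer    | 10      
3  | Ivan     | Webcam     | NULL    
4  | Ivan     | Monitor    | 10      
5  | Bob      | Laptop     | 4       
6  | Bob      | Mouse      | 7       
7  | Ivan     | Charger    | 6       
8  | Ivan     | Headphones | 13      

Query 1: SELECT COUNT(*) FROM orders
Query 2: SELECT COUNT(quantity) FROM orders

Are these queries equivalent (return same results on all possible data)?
No, not equivalent

Query 1 returns: [(8,)]
Query 2 returns: [(7,)]

Reason: COUNT(*) includes NULLs, COUNT(column) excludes them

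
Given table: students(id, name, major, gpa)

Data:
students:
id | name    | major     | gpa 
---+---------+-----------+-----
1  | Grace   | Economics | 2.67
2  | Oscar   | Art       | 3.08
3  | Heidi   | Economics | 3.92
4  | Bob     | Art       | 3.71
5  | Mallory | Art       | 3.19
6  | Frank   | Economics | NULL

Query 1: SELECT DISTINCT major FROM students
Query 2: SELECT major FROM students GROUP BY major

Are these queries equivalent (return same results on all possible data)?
Yes, equivalent

Both queries return: [('Art',), ('Economics',)]

Reason: Both get unique majors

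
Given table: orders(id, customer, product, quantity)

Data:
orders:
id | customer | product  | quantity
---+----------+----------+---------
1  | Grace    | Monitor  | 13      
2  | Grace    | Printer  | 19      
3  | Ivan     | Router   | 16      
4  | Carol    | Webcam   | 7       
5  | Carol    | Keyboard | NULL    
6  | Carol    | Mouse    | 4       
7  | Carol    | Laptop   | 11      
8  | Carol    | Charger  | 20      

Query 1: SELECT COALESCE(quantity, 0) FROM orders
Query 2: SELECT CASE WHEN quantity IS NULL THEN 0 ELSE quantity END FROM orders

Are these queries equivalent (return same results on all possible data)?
Yes, equivalent

Both queries return: [(0,), (4,), (7,), (11,), (13,), (16,), (19,), (20,)]

Reason: COALESCE vs CASE for NULL handling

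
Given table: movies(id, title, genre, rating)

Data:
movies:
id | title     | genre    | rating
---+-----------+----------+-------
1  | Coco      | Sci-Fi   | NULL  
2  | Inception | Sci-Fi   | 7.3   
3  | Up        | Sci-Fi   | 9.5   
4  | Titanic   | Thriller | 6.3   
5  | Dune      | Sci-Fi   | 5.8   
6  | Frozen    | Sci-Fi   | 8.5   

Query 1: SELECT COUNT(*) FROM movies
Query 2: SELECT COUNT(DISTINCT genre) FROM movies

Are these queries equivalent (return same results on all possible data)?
No, not equivalent

Query 1 returns: [(6,)]
Query 2 returns: [(2,)]

Reason: COUNT(*) counts rows, COUNT(DISTINCT genre) counts unique genres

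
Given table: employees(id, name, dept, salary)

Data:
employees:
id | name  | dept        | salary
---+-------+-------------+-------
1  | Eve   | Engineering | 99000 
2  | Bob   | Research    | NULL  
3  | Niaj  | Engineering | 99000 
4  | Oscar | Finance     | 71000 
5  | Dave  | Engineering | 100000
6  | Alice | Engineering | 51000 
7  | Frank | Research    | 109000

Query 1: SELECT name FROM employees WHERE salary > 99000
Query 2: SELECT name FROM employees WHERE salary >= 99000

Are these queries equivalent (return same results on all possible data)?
No, not equivalent

Query 1 returns: [('Dave',), ('Frank',)]
Query 2 returns: [('Eve',), ('Niaj',), ('Dave',), ('Frank',)]

Reason: > vs >= gives different results when salary = 99000 exists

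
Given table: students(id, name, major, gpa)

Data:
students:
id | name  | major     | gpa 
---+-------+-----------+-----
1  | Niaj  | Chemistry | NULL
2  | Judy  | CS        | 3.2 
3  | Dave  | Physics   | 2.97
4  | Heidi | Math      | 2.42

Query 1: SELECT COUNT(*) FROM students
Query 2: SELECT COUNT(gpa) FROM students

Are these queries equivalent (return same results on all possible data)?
No, not equivalent

Query 1 returns: [(4,)]
Query 2 returns: [(3,)]

Reason: COUNT(*) includes NULLs, COUNT(column) excludes them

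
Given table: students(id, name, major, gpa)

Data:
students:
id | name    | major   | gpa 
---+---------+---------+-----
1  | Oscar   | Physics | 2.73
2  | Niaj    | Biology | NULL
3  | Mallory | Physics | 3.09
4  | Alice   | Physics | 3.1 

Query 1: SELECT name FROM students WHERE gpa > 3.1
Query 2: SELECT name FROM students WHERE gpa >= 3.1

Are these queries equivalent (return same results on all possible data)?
No, not equivalent

Query 1 returns: []
Query 2 returns: [('Alice',)]

Reason: > vs >= gives different results when gpa = 3.1 exists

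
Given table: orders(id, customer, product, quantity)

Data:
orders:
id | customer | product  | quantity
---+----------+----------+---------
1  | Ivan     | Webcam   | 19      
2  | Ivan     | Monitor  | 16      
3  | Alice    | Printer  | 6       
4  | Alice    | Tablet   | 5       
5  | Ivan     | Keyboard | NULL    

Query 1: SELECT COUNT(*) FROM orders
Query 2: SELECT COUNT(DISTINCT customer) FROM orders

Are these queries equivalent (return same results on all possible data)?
No, not equivalent

Query 1 returns: [(5,)]
Query 2 returns: [(2,)]

Reason: COUNT(*) counts rows, COUNT(DISTINCT customer) counts unique customers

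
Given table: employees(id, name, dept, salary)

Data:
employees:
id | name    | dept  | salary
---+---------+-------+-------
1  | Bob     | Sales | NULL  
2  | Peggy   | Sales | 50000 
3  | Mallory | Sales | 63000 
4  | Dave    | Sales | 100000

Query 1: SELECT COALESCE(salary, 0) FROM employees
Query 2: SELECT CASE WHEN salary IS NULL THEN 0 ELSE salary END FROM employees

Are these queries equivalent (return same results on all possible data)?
Yes, equivalent

Both queries return: [(0,), (50000,), (63000,), (100000,)]

Reason: COALESCE vs CASE for NULL handling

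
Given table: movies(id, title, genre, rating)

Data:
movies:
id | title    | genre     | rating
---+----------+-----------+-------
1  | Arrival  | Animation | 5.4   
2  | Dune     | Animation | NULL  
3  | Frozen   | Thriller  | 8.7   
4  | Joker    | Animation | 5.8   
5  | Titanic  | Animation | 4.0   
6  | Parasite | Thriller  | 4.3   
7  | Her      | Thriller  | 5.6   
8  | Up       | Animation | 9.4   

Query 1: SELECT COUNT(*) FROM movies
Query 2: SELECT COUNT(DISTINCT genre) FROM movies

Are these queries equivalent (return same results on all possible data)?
No, not equivalent

Query 1 returns: [(8,)]
Query 2 returns: [(2,)]

Reason: COUNT(*) counts rows, COUNT(DISTINCT genre) counts unique genres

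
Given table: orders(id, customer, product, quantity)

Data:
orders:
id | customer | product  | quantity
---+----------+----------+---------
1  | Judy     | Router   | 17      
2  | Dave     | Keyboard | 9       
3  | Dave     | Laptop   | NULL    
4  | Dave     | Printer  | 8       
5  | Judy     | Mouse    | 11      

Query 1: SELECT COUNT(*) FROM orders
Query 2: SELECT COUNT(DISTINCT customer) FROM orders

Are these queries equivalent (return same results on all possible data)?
No, not equivalent

Query 1 returns: [(5,)]
Query 2 returns: [(2,)]

Reason: COUNT(*) counts rows, COUNT(DISTINCT customer) counts unique customers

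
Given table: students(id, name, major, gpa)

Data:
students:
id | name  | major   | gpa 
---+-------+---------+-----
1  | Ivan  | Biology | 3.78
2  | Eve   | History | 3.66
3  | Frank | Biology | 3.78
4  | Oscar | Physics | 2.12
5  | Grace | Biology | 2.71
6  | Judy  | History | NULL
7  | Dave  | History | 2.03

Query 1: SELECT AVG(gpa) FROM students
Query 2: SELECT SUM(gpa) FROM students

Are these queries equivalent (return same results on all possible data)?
No, not equivalent

Query 1 returns: [(3.013333333333333,)]
Query 2 returns: [(18.08,)]

Reason: AVG vs SUM give different aggregate values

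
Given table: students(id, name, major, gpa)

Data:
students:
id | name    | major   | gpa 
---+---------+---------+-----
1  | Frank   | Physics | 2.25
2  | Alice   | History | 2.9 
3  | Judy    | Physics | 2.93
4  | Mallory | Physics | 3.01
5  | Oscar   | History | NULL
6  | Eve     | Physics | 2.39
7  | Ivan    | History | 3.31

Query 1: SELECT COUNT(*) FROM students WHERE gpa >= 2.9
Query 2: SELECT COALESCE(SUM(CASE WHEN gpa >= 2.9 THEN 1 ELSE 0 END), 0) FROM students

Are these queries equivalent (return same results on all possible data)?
Yes, equivalent

Both queries return: [(4,)]

Reason: COUNT with WHERE vs conditional SUM (COALESCE handles empty-table NULL)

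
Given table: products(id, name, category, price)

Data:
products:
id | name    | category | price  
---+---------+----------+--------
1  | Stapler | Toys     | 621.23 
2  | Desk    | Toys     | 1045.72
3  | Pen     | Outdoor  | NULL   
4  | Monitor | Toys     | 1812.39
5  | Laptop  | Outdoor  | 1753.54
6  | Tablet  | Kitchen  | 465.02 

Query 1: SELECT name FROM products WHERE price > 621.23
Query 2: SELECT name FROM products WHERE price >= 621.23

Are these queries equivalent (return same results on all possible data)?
No, not equivalent

Query 1 returns: [('Desk',), ('Monitor',), ('Laptop',)]
Query 2 returns: [('Stapler',), ('Desk',), ('Monitor',), ('Laptop',)]

Reason: > vs >= gives different results when price = 621.23 exists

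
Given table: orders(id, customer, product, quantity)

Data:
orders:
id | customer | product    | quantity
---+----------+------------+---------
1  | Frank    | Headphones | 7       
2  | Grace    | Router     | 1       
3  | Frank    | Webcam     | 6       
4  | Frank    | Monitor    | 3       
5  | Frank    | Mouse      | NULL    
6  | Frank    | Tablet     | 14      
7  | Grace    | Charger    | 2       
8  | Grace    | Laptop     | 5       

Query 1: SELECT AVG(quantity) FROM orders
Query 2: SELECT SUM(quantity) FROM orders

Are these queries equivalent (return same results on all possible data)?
No, not equivalent

Query 1 returns: [(5.428571428571429,)]
Query 2 returns: [(38,)]

Reason: AVG vs SUM give different aggregate values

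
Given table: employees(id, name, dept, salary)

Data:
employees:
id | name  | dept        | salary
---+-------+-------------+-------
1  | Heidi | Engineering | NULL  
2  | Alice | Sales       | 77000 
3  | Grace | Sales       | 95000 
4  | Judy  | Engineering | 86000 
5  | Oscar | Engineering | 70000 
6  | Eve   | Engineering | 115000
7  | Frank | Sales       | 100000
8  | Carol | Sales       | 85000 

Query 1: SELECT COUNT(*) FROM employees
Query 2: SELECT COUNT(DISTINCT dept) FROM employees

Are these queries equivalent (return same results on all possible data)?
No, not equivalent

Query 1 returns: [(8,)]
Query 2 returns: [(2,)]

Reason: COUNT(*) counts rows, COUNT(DISTINCT dept) counts unique depts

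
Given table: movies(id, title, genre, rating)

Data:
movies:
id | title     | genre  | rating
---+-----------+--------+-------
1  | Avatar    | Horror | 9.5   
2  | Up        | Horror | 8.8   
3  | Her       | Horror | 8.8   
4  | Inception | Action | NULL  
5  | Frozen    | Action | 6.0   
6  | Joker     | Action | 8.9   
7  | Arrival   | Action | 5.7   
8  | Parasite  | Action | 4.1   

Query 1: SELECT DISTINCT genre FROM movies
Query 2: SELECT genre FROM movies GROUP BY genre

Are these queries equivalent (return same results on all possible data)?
Yes, equivalent

Both queries return: [('Action',), ('Horror',)]

Reason: Both get unique genres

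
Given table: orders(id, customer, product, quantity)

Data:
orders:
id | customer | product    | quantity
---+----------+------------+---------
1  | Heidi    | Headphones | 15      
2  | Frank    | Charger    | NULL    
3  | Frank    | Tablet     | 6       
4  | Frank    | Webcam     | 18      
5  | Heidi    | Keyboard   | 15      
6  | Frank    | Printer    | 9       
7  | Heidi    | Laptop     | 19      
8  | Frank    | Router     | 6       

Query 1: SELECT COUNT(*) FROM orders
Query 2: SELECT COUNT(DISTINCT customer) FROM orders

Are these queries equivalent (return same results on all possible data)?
No, not equivalent

Query 1 returns: [(8,)]
Query 2 returns: [(2,)]

Reason: COUNT(*) counts rows, COUNT(DISTINCT customer) counts unique customers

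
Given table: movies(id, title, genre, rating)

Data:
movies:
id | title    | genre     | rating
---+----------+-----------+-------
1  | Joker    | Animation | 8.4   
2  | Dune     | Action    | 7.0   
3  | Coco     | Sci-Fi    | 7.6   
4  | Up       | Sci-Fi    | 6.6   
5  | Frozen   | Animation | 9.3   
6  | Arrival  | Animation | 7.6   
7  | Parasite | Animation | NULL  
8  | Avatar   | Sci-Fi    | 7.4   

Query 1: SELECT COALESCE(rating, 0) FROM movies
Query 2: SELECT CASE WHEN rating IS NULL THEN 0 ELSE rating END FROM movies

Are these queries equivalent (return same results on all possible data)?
Yes, equivalent

Both queries return: [(0,), (6.6,), (7.0,), (7.4,), (7.6,), (7.6,), (8.4,), (9.3,)]

Reason: COALESCE vs CASE for NULL handling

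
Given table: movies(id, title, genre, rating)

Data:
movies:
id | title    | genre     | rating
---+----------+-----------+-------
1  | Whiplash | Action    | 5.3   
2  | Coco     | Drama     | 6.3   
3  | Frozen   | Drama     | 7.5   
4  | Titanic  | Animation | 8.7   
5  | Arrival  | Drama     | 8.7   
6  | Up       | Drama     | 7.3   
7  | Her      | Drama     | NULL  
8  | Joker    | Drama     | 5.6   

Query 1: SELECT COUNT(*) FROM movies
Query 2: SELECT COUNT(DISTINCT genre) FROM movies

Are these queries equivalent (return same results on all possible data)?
No, not equivalent

Query 1 returns: [(8,)]
Query 2 returns: [(3,)]

Reason: COUNT(*) counts rows, COUNT(DISTINCT genre) counts unique genres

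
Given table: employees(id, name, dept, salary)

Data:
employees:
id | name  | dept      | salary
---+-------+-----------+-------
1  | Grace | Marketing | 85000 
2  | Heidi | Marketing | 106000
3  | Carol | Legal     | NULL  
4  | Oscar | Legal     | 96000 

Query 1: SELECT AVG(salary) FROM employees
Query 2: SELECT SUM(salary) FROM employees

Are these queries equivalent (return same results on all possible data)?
No, not equivalent

Query 1 returns: [(95666.66666666667,)]
Query 2 returns: [(287000,)]

Reason: AVG vs SUM give different aggregate values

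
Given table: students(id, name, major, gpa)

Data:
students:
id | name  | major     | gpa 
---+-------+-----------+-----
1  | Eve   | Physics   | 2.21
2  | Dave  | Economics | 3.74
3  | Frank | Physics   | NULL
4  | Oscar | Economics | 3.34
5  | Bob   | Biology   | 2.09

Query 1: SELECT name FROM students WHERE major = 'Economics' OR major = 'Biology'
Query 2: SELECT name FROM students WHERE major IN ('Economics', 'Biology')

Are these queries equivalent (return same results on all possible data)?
Yes, equivalent

Both queries return: [('Bob',), ('Dave',), ('Oscar',)]

Reason: OR vs IN are equivalent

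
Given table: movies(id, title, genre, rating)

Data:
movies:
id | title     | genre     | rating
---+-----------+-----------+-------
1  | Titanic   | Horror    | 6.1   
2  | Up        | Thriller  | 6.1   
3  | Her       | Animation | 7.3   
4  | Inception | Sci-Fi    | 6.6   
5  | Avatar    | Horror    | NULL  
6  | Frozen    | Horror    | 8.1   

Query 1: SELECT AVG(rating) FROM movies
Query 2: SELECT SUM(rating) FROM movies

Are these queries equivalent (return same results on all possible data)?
No, not equivalent

Query 1 returns: [(6.839999999999999,)]
Query 2 returns: [(34.199999999999996,)]

Reason: AVG vs SUM give different aggregate values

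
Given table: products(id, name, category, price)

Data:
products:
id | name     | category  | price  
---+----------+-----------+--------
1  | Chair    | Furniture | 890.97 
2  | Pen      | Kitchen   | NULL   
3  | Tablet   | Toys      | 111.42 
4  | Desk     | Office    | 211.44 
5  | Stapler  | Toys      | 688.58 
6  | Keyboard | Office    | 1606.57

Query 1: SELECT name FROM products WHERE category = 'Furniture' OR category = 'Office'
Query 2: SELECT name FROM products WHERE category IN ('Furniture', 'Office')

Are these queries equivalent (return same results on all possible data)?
Yes, equivalent

Both queries return: [('Chair',), ('Desk',), ('Keyboard',)]

Reason: OR vs IN are equivalent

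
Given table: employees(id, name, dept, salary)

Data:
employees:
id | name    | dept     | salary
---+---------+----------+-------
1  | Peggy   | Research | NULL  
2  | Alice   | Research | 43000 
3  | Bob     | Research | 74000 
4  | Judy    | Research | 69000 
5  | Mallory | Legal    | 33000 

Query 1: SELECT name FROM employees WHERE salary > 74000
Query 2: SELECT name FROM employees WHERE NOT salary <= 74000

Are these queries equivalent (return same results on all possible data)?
Yes, equivalent

Both queries return: []

Reason: Both filter salary > 74000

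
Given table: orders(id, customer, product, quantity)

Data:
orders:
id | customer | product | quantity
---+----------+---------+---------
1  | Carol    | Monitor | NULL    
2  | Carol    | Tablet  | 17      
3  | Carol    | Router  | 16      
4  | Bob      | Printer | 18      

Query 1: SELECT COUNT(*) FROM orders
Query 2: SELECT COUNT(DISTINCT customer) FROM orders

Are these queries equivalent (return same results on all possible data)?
No, not equivalent

Query 1 returns: [(4,)]
Query 2 returns: [(2,)]

Reason: COUNT(*) counts rows, COUNT(DISTINCT customer) counts unique customers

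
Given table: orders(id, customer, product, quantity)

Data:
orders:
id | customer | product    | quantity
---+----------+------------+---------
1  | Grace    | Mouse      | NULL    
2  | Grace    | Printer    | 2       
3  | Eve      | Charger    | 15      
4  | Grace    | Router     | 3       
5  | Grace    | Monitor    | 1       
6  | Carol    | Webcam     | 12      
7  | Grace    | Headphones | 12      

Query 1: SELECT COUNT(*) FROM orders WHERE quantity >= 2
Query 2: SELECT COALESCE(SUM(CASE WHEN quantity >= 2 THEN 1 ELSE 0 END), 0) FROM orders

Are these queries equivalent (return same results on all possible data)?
Yes, equivalent

Both queries return: [(5,)]

Reason: COUNT with WHERE vs conditional SUM (COALESCE handles empty-table NULL)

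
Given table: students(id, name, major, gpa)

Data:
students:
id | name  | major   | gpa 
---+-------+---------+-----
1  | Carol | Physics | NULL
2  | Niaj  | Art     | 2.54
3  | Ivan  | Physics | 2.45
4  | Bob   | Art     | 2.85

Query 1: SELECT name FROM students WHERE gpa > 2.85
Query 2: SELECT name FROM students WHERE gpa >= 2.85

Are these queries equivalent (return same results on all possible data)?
No, not equivalent

Query 1 returns: []
Query 2 returns: [('Bob',)]

Reason: > vs >= gives different results when gpa = 2.85 exists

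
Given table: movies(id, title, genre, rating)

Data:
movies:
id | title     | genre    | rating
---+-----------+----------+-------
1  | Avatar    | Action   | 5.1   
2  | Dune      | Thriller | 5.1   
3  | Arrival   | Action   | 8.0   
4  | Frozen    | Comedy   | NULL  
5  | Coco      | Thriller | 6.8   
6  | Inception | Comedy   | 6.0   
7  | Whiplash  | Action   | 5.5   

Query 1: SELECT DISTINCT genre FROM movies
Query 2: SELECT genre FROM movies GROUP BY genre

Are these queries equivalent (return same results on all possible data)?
Yes, equivalent

Both queries return: [('Action',), ('Comedy',), ('Thriller',)]

Reason: Both get unique genres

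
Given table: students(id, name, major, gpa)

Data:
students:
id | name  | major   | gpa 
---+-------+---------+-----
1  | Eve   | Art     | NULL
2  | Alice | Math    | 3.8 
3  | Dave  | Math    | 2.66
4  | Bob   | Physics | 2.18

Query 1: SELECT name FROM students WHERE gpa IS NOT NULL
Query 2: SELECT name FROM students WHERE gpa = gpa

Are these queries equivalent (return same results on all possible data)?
Yes, equivalent

Both queries return: [('Alice',), ('Bob',), ('Dave',)]

Reason: IS NOT NULL vs self-equality (both exclude NULLs)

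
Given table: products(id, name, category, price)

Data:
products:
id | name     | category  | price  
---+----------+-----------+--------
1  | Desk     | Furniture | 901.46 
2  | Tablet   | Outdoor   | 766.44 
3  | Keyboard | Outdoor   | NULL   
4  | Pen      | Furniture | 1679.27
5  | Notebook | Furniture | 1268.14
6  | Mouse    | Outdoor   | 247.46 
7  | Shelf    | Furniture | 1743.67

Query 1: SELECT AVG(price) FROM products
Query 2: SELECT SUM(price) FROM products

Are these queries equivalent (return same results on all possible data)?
No, not equivalent

Query 1 returns: [(1101.0733333333335,)]
Query 2 returns: [(6606.4400000000005,)]

Reason: AVG vs SUM give different aggregate values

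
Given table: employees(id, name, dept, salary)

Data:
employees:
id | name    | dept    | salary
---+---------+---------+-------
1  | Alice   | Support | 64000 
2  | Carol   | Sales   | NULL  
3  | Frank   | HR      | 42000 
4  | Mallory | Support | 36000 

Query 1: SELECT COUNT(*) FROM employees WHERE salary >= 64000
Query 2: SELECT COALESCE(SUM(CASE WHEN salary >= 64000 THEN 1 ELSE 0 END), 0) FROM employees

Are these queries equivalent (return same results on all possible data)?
Yes, equivalent

Both queries return: [(1,)]

Reason: COUNT with WHERE vs conditional SUM (COALESCE handles empty-table NULL)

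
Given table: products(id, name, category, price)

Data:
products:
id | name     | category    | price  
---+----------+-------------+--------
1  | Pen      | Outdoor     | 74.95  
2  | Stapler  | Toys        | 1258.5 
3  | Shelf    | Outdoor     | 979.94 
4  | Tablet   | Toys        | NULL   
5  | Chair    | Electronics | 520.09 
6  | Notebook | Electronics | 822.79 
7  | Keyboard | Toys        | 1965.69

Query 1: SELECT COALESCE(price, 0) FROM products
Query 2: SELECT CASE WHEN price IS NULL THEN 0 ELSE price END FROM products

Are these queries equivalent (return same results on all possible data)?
Yes, equivalent

Both queries return: [(0,), (74.95,), (520.09,), (822.79,), (979.94,), (1258.5,), (1965.69,)]

Reason: COALESCE vs CASE for NULL handling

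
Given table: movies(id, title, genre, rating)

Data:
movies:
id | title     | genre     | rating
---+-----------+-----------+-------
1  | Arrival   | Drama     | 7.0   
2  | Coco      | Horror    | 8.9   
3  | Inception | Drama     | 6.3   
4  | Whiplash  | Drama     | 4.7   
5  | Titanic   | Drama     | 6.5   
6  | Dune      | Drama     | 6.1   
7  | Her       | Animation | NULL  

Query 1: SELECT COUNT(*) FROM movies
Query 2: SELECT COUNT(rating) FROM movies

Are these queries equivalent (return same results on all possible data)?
No, not equivalent

Query 1 returns: [(7,)]
Query 2 returns: [(6,)]

Reason: COUNT(*) includes NULLs, COUNT(column) excludes them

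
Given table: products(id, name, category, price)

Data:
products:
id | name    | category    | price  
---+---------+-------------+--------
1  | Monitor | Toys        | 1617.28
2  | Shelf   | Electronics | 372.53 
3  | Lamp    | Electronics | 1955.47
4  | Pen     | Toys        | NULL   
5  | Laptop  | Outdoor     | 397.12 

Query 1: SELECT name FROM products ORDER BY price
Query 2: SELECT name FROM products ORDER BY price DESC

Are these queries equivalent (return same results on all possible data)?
No, not equivalent

Query 1 returns: [('Pen',), ('Shelf',), ('Laptop',), ('Monitor',), ('Lamp',)]
Query 2 returns: [('Lamp',), ('Monitor',), ('Laptop',), ('Shelf',), ('Pen',)]

Reason: ASC vs DESC gives opposite ordering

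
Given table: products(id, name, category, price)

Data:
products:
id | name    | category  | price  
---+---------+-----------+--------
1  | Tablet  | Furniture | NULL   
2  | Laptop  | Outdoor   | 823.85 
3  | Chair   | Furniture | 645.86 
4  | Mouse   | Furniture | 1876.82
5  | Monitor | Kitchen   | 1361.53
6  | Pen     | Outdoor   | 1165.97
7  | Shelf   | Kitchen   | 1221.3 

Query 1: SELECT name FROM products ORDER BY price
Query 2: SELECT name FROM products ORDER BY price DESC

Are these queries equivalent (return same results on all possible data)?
No, not equivalent

Query 1 returns: [('Tablet',), ('Chair',), ('Laptop',), ('Pen',), ('Shelf',), ('Monitor',), ('Mouse',)]
Query 2 returns: [('Mouse',), ('Monitor',), ('Shelf',), ('Pen',), ('Laptop',), ('Chair',), ('Tablet',)]

Reason: ASC vs DESC gives opposite ordering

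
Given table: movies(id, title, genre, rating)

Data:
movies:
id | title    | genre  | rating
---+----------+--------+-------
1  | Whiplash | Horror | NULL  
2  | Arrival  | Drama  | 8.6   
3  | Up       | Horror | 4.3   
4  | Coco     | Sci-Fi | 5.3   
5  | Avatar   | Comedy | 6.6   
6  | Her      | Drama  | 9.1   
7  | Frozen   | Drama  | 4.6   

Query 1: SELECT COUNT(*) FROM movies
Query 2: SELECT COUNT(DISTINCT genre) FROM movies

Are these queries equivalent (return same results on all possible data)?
No, not equivalent

Query 1 returns: [(7,)]
Query 2 returns: [(4,)]

Reason: COUNT(*) counts rows, COUNT(DISTINCT genre) counts unique genres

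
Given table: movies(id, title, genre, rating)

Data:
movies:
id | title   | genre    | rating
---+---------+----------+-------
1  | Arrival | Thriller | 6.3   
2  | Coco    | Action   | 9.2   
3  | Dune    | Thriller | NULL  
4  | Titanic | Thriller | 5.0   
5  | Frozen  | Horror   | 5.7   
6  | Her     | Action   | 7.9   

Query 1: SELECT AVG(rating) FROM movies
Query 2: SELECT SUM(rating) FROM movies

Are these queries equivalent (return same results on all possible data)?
No, not equivalent

Query 1 returns: [(6.82,)]
Query 2 returns: [(34.1,)]

Reason: AVG vs SUM give different aggregate values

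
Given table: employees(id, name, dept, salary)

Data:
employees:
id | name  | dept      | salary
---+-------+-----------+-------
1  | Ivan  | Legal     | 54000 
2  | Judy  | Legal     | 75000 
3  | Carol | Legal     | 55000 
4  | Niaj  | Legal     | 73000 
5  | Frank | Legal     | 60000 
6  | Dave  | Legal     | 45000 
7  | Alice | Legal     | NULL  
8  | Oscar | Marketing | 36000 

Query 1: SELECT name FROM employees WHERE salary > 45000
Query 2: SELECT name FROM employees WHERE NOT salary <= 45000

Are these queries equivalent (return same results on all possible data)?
Yes, equivalent

Both queries return: [('Carol',), ('Frank',), ('Ivan',), ('Judy',), ('Niaj',)]

Reason: Both filter salary > 45000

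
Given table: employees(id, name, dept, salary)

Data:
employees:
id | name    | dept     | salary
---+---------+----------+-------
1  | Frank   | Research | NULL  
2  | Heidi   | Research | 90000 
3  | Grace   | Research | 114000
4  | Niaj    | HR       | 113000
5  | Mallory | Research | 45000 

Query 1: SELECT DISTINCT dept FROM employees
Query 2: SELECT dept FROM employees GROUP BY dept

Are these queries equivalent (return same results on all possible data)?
Yes, equivalent

Both queries return: [('HR',), ('Research',)]

Reason: Both get unique depts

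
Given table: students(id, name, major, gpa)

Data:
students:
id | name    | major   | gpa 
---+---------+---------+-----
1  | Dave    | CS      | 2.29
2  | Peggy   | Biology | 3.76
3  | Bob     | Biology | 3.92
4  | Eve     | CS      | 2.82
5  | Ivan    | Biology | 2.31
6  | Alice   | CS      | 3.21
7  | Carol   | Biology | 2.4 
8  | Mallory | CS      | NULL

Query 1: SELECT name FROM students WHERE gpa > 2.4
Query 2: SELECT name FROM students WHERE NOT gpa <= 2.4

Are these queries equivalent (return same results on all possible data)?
Yes, equivalent

Both queries return: [('Alice',), ('Bob',), ('Eve',), ('Peggy',)]

Reason: Both filter gpa > 2.4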